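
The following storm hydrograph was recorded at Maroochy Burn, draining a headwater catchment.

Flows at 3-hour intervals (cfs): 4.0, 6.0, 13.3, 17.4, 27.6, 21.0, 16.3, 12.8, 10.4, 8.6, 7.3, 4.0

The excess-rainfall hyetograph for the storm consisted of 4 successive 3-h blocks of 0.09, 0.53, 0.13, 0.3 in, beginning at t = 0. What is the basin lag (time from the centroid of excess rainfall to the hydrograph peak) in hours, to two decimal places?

Centroid of excess rainfall: t_c = Σ P_i·t̄_i / ΣP_i = 6.3286 h (block centres at 1.5, 4.5, 7.5, 10.5 h).
Hydrograph peak occurs at t = 12 h, so basin lag t_L = 12 − 6.3286 = 5.67 h.

t_L ≈ 5.67 h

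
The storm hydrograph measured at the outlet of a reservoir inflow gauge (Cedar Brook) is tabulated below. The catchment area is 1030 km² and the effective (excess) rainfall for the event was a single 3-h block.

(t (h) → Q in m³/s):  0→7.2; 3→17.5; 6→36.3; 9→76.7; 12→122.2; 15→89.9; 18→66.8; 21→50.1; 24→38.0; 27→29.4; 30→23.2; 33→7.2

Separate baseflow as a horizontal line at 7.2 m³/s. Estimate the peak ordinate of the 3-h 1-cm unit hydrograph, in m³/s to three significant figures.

Direct runoff: 0.0, 10.3, 29.1, 69.5, 115.0, 82.7, 59.6, 42.9, 30.8, 22.2, 16.0, 0.0 m³/s; ΣQ_DR = 478.1 m³/s, peak = 115.0 m³/s.
Runoff depth d = ΣQ_DR·Δt / A = 478.1 × 10800 / (1030 km²) = 5.013 mm.
The 1-cm UH is the DRH scaled by (10 mm)/d, so U_p = 115.0 × 10/5.013 = 229 m³/s.

U_p ≈ 229 m³/s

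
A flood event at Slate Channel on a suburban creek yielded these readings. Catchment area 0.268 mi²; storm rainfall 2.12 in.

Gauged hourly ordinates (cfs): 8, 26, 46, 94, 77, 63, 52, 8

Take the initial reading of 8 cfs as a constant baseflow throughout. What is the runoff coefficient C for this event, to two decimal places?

C ≈ 0.85

ΣQ_DR = 310.0 cfs; V = ΣQ_DR·Δt = 1.116 × 10^6 ft³.
Runoff depth d = V / A = 1.792 in.
C = d / P = 1.792 / 2.12 = 0.85.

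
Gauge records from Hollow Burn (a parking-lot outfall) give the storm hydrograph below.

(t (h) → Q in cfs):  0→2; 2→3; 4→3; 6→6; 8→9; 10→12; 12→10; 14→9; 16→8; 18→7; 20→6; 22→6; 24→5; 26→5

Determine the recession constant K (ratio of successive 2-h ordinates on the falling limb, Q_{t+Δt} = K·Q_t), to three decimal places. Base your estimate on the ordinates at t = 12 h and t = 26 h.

K ≈ 0.906

Using the recession-limb readings at t = 12 h and t = 26 h: Q falls from 10 to 5 cfs over 7 intervals.
K = (Q₂/Q₁)^(1/7) = (5/10)^(1/7) = 0.906.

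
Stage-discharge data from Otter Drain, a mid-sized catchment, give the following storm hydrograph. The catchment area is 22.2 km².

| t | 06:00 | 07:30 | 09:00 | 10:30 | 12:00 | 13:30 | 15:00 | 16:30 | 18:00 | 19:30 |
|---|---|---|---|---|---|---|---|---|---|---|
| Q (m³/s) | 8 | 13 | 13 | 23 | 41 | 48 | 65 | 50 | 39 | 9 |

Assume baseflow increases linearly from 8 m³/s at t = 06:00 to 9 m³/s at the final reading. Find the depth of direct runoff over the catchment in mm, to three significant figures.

Direct runoff: 0.00, 4.89, 4.78, 14.67, 32.56, 39.44, 56.33, 41.22, 30.11, 0.00 m³/s; ΣQ_DR = 224.0 m³/s.
V = ΣQ_DR · Δt = 224.0 × 5400 s = 1.210 × 10^6 m³.
Over A = 22.2 km², depth = V / A = 54.5 mm.

d ≈ 54.5 mm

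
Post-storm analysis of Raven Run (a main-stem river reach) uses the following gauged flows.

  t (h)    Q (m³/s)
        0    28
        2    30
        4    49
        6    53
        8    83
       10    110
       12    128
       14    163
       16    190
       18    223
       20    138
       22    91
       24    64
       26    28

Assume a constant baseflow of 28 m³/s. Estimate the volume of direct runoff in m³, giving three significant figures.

Direct-runoff ordinates (Q − Q_b): 0.0, 2.0, 21.0, 25.0, 55.0, 82.0, 100.0, 135.0, 162.0, 195.0, 110.0, 63.0, 36.0, 0.0 m³/s.
ΣQ_DR = 986.0 m³/s.
With Δt = 2 h = 7200 s, V = ΣQ_DR · Δt = 986.0 × 7200 = 7.10 × 10^6 m³.

V ≈ 7.10 × 10^6 m³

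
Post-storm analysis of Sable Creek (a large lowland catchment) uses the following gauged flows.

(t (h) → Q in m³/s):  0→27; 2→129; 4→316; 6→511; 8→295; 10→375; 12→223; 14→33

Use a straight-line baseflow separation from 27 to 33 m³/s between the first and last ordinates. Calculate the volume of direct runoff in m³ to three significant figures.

V ≈ 1.20 × 10^7 m³

Direct-runoff ordinates (Q − Q_b): 0.00, 101.14, 287.29, 481.43, 264.57, 343.71, 190.86, 0.00 m³/s.
ΣQ_DR = 1669 m³/s.
With Δt = 2 h = 7200 s, V = ΣQ_DR · Δt = 1669 × 7200 = 1.20 × 10^7 m³.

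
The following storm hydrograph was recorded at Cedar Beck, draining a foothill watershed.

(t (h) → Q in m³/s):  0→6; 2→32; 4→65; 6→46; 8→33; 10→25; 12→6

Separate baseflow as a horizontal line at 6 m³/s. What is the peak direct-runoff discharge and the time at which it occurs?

Q_p = 59.0 m³/s at t = 4 h

Subtracting baseflow gives direct-runoff ordinates: 0.0, 26.0, 59.0, 40.0, 27.0, 19.0, 0.0 m³/s.
The maximum is 59.0 m³/s, occurring at the reading for t = 4 h.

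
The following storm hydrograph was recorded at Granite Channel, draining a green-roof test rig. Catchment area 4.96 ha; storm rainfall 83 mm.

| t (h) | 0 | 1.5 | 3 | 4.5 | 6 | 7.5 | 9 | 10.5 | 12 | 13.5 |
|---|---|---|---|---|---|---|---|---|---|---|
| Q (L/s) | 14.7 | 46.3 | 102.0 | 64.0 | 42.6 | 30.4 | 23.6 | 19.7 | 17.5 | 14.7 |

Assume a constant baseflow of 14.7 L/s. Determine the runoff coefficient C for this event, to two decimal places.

ΣQ_DR = 228.5 L/s; V = ΣQ_DR·Δt = 1.234 × 10^6 L.
Runoff depth d = V / A = 24.88 mm.
C = d / P = 24.88 / 83 = 0.30.

C ≈ 0.30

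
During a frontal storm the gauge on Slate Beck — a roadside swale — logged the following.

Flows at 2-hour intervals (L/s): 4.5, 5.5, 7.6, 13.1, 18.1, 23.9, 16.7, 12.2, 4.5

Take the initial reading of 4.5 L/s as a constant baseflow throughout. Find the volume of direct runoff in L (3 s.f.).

V ≈ 4.72 × 10^5 L

Direct-runoff ordinates (Q − Q_b): 0.0, 1.0, 3.1, 8.6, 13.6, 19.4, 12.2, 7.7, 0.0 L/s.
ΣQ_DR = 65.60 L/s.
With Δt = 2 h = 7200 s, V = ΣQ_DR · Δt = 65.60 × 7200 = 4.72 × 10^5 L.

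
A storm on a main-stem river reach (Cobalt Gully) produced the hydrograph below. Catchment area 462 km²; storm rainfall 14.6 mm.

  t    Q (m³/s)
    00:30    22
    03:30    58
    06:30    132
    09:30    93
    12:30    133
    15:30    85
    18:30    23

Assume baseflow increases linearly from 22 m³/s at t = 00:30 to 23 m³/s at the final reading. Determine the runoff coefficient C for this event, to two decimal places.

C ≈ 0.62

ΣQ_DR = 388.5 m³/s; V = ΣQ_DR·Δt = 4.196 × 10^6 m³.
Runoff depth d = V / A = 9.082 mm.
C = d / P = 9.082 / 14.6 = 0.62.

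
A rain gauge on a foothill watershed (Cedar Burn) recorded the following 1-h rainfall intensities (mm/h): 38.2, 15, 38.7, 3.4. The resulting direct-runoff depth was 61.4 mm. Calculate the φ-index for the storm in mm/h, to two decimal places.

Only the 3 blocks with intensity above φ contribute runoff: 38.2, 15, 38.7 mm/h.
Σ(I−φ)·Δt = d  ⇒  (38.2+15+38.7 − 3φ)·1 = 61.4
φ = (91.90 − 61.4/1) / 3 = 10.17 mm/h.

φ ≈ 10.17 mm/h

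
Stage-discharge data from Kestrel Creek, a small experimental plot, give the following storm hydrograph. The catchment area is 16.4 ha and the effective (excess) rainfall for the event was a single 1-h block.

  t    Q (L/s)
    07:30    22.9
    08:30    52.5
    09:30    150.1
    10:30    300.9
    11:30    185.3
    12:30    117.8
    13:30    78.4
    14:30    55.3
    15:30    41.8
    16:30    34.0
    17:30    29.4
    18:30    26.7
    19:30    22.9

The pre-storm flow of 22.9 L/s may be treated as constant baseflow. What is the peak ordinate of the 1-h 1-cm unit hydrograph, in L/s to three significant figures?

Direct runoff: 0.0, 29.6, 127.2, 278.0, 162.4, 94.9, 55.5, 32.4, 18.9, 11.1, 6.5, 3.8, 0.0 L/s; ΣQ_DR = 820.3 L/s, peak = 278.0 L/s.
Runoff depth d = ΣQ_DR·Δt / A = 820.3 × 3600 / (16.4 ha) = 18.01 mm.
The 1-cm UH is the DRH scaled by (10 mm)/d, so U_p = 278.0 × 10/18.01 = 154 L/s.

U_p ≈ 154 L/s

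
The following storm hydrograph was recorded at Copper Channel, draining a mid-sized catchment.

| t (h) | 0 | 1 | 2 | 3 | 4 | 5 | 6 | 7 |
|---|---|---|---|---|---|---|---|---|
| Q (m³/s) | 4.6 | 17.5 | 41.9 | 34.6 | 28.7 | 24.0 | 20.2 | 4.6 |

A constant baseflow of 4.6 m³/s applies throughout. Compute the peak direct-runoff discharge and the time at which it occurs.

Q_p = 37.3 m³/s at t = 2 h

Subtracting baseflow gives direct-runoff ordinates: 0.0, 12.9, 37.3, 30.0, 24.1, 19.4, 15.6, 0.0 m³/s.
The maximum is 37.3 m³/s, occurring at the reading for t = 2 h.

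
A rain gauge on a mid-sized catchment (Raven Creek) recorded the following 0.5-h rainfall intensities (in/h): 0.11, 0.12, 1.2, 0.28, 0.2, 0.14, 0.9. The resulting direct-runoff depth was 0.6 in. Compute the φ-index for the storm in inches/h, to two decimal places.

φ ≈ 0.45 in/h

Only the 2 blocks with intensity above φ contribute runoff: 1.2, 0.9 in/h.
Σ(I−φ)·Δt = d  ⇒  (1.2+0.9 − 2φ)·0.5 = 0.6
φ = (2.100 − 0.6/0.5) / 2 = 0.45 in/h.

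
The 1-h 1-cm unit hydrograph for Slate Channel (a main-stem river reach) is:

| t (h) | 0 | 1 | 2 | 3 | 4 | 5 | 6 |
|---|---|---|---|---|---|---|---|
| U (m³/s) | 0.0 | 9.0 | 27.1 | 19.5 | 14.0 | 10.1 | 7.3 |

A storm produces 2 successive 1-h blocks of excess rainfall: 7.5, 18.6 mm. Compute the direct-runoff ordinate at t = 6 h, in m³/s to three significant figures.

Q ≈ 24.3 m³/s

By discrete convolution, Q_j = Σ (P_i / 10 mm) · U_{j−i}.
At t = 6 h (j=6): Q = (7.5/10)·7.3 + (18.6/10)·10.1 = 24.3 m³/s.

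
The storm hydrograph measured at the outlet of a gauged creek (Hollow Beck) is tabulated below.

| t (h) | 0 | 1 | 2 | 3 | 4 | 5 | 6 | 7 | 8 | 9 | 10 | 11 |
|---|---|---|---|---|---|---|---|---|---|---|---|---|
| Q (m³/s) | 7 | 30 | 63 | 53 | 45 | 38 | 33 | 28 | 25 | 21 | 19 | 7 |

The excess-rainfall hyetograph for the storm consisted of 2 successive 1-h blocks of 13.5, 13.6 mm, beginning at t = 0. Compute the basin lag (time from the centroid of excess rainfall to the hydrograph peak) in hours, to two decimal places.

Centroid of excess rainfall: t_c = Σ P_i·t̄_i / ΣP_i = 1.0018 h (block centres at 0.5, 1.5 h).
Hydrograph peak occurs at t = 2 h, so basin lag t_L = 2 − 1.0018 = 1.00 h.

t_L ≈ 1.00 h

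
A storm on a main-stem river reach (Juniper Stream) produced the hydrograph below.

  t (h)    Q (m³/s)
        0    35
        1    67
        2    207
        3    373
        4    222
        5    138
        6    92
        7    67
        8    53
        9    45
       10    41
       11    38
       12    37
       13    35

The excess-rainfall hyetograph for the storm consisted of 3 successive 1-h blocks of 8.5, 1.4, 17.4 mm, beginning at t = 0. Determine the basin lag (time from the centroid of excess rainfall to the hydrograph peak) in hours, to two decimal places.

Centroid of excess rainfall: t_c = Σ P_i·t̄_i / ΣP_i = 1.8260 h (block centres at 0.5, 1.5, 2.5 h).
Hydrograph peak occurs at t = 3 h, so basin lag t_L = 3 − 1.8260 = 1.17 h.

t_L ≈ 1.17 h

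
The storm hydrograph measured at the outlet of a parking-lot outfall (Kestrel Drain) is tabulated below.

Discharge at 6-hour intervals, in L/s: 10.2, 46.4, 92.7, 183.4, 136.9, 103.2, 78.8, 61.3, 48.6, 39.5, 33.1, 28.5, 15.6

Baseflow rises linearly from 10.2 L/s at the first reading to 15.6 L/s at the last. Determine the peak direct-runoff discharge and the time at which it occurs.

Q_p = 171.85 L/s at t = 18 h

Subtracting baseflow gives direct-runoff ordinates: 0.00, 35.75, 81.60, 171.85, 124.90, 90.75, 65.90, 47.95, 34.80, 25.25, 18.40, 13.35, 0.00 L/s.
The maximum is 171.85 L/s, occurring at the reading for t = 18 h.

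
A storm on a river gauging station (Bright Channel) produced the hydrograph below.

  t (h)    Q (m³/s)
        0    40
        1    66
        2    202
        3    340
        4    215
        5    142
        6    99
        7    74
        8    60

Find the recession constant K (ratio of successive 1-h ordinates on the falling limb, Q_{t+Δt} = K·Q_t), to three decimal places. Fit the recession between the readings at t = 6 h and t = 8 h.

Using the recession-limb readings at t = 6 h and t = 8 h: Q falls from 99 to 60 m³/s over 2 intervals.
K = (Q₂/Q₁)^(1/2) = (60/99)^(1/2) = 0.778.

K ≈ 0.778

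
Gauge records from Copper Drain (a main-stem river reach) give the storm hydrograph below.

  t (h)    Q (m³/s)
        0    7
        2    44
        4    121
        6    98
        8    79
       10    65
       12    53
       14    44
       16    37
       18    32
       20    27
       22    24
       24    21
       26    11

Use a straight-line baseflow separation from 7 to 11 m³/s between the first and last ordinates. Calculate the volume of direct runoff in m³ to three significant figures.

Direct-runoff ordinates (Q − Q_b): 0.00, 36.69, 113.38, 90.08, 70.77, 56.46, 44.15, 34.85, 27.54, 22.23, 16.92, 13.62, 10.31, 0.00 m³/s.
ΣQ_DR = 537.0 m³/s.
With Δt = 2 h = 7200 s, V = ΣQ_DR · Δt = 537.0 × 7200 = 3.87 × 10^6 m³.

V ≈ 3.87 × 10^6 m³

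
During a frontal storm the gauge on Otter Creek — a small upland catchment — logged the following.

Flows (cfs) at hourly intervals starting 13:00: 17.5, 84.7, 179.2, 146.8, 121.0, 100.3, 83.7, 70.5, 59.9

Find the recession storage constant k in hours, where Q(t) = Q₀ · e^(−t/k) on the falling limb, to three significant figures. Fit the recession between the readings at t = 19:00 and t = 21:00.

k ≈ 5.98 h

On the falling limb, Q drops from 83.7 to 59.9 cfs between t = 19:00 and t = 21:00 (Δt = 2 h).
k = −Δt / ln(Q₂/Q₁) = −2 / ln(59.9/83.7) = 5.98 h.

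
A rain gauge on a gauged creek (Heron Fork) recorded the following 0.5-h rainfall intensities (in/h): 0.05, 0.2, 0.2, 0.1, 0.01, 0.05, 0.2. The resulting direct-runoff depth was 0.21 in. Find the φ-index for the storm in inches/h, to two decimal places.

Only the 4 blocks with intensity above φ contribute runoff: 0.2, 0.2, 0.1, 0.2 in/h.
Σ(I−φ)·Δt = d  ⇒  (0.2+0.2+0.1+0.2 − 4φ)·0.5 = 0.21
φ = (0.7000 − 0.21/0.5) / 4 = 0.07 in/h.

φ ≈ 0.07 in/h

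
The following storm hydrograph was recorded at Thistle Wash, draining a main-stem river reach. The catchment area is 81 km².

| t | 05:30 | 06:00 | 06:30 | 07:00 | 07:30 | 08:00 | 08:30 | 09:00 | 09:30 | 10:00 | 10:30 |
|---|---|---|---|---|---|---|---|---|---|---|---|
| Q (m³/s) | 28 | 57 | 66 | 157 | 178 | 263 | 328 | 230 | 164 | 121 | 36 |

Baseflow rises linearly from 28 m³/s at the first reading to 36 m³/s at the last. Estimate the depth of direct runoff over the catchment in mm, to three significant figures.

Direct runoff: 0.00, 28.20, 36.40, 126.60, 146.80, 231.00, 295.20, 196.40, 129.60, 85.80, 0.00 m³/s; ΣQ_DR = 1276 m³/s.
V = ΣQ_DR · Δt = 1276 × 1800 s = 2.297 × 10^6 m³.
Over A = 81 km², depth = V / A = 28.4 mm.

d ≈ 28.4 mm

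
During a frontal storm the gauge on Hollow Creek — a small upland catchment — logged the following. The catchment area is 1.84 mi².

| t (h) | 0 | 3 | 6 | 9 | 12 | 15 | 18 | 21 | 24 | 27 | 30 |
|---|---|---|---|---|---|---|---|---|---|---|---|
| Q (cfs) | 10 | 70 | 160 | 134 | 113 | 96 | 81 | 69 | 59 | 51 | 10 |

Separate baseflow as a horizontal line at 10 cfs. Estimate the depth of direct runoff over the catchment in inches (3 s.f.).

d ≈ 1.88 in

Direct runoff: 0.0, 60.0, 150.0, 124.0, 103.0, 86.0, 71.0, 59.0, 49.0, 41.0, 0.0 cfs; ΣQ_DR = 743.0 cfs.
V = ΣQ_DR · Δt = 743.0 × 10800 s = 8.024 × 10^6 ft³.
Over A = 1.84 mi², depth = V / A = 1.88 in.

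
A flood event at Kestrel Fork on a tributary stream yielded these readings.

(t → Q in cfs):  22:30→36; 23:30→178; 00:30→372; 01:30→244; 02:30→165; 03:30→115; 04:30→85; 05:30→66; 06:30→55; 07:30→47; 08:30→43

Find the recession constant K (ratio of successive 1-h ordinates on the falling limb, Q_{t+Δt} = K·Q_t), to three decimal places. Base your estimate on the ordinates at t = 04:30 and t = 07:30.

Using the recession-limb readings at t = 04:30 and t = 07:30: Q falls from 85 to 47 cfs over 3 intervals.
K = (Q₂/Q₁)^(1/3) = (47/85)^(1/3) = 0.821.

K ≈ 0.821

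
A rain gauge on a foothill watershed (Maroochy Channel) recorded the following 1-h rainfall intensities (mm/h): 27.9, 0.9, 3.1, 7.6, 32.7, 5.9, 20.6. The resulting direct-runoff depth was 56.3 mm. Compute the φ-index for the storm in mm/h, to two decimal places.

Only the 3 blocks with intensity above φ contribute runoff: 27.9, 32.7, 20.6 mm/h.
Σ(I−φ)·Δt = d  ⇒  (27.9+32.7+20.6 − 3φ)·1 = 56.3
φ = (81.20 − 56.3/1) / 3 = 8.30 mm/h.

φ ≈ 8.30 mm/h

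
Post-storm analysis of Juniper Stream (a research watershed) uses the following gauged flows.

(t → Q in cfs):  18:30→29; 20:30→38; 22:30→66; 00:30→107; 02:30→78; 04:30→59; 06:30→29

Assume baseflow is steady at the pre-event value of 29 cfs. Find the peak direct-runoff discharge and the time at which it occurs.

Subtracting baseflow gives direct-runoff ordinates: 0.0, 9.0, 37.0, 78.0, 49.0, 30.0, 0.0 cfs.
The maximum is 78.0 cfs, occurring at the reading for t = 00:30.

Q_p = 78.0 cfs at t = 00:30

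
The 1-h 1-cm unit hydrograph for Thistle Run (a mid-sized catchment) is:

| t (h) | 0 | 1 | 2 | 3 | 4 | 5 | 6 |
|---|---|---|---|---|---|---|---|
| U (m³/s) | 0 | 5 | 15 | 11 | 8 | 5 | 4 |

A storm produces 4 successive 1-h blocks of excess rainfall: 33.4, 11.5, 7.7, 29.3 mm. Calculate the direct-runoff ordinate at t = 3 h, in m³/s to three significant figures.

By discrete convolution, Q_j = Σ (P_i / 10 mm) · U_{j−i}.
At t = 3 h (j=3): Q = (33.4/10)·11 + (11.5/10)·15 + (7.7/10)·5 + (29.3/10)·0 = 57.8 m³/s.

Q ≈ 57.8 m³/s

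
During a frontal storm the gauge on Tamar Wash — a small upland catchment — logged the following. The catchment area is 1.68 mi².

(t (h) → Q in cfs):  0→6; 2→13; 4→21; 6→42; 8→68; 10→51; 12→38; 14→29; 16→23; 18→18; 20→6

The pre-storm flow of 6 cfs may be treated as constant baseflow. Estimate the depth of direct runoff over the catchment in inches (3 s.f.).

d ≈ 0.459 in

Direct runoff: 0.0, 7.0, 15.0, 36.0, 62.0, 45.0, 32.0, 23.0, 17.0, 12.0, 0.0 cfs; ΣQ_DR = 249.0 cfs.
V = ΣQ_DR · Δt = 249.0 × 7200 s = 1.793 × 10^6 ft³.
Over A = 1.68 mi², depth = V / A = 0.459 in.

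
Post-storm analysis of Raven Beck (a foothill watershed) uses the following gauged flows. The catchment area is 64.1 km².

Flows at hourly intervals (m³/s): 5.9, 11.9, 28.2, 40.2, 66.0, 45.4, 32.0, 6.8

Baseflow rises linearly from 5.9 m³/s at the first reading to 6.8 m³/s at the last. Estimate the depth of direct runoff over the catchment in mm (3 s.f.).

Direct runoff: 0.00, 5.87, 22.04, 33.91, 59.59, 38.86, 25.33, 0.00 m³/s; ΣQ_DR = 185.6 m³/s.
V = ΣQ_DR · Δt = 185.6 × 3600 s = 6.682 × 10^5 m³.
Over A = 64.1 km², depth = V / A = 10.4 mm.

d ≈ 10.4 mm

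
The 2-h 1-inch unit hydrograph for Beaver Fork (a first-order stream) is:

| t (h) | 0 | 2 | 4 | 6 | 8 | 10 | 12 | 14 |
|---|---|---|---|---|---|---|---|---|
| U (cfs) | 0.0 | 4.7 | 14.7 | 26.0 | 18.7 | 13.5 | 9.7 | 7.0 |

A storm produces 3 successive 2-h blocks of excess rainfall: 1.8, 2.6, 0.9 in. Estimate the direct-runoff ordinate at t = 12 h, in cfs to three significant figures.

Q ≈ 69.4 cfs

By discrete convolution, Q_j = Σ (P_i / 1 in) · U_{j−i}.
At t = 12 h (j=6): Q = (1.8/1)·9.7 + (2.6/1)·13.5 + (0.9/1)·18.7 = 69.4 cfs.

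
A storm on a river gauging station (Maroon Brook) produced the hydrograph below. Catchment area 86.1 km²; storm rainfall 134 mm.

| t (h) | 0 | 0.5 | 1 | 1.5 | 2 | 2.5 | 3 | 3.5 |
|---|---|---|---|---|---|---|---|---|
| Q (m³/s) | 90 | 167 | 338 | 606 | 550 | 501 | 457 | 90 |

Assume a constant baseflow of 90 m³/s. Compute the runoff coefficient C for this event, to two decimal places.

C ≈ 0.32

ΣQ_DR = 2079 m³/s; V = ΣQ_DR·Δt = 3.742 × 10^6 m³.
Runoff depth d = V / A = 43.46 mm.
C = d / P = 43.46 / 134 = 0.32.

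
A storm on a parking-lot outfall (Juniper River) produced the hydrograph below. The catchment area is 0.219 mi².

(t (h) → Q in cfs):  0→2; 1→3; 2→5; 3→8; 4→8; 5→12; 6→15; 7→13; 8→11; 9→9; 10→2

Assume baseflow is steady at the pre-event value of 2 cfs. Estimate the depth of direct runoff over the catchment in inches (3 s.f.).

d ≈ 0.467 in

Direct runoff: 0.0, 1.0, 3.0, 6.0, 6.0, 10.0, 13.0, 11.0, 9.0, 7.0, 0.0 cfs; ΣQ_DR = 66.00 cfs.
V = ΣQ_DR · Δt = 66.00 × 3600 s = 2.376 × 10^5 ft³.
Over A = 0.219 mi², depth = V / A = 0.467 in.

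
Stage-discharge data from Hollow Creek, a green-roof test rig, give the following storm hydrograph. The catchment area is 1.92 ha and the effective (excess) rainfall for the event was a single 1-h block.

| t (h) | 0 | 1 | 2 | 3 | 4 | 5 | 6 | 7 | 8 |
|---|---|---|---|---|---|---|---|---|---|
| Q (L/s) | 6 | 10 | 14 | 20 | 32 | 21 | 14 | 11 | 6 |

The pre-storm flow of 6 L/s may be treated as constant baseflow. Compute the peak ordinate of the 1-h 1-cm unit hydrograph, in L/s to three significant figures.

U_p ≈ 17.3 L/s

Direct runoff: 0.0, 4.0, 8.0, 14.0, 26.0, 15.0, 8.0, 5.0, 0.0 L/s; ΣQ_DR = 80.00 L/s, peak = 26.0 L/s.
Runoff depth d = ΣQ_DR·Δt / A = 80.00 × 3600 / (1.92 ha) = 15.00 mm.
The 1-cm UH is the DRH scaled by (10 mm)/d, so U_p = 26.0 × 10/15.00 = 17.3 L/s.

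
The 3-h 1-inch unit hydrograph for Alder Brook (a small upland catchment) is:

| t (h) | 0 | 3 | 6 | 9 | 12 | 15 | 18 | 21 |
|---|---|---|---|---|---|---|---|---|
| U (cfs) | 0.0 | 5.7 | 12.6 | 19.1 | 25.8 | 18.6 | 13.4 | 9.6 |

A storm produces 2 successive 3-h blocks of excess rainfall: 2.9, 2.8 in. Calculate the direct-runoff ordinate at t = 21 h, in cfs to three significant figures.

By discrete convolution, Q_j = Σ (P_i / 1 in) · U_{j−i}.
At t = 21 h (j=7): Q = (2.9/1)·9.6 + (2.8/1)·13.4 = 65.4 cfs.

Q ≈ 65.4 cfs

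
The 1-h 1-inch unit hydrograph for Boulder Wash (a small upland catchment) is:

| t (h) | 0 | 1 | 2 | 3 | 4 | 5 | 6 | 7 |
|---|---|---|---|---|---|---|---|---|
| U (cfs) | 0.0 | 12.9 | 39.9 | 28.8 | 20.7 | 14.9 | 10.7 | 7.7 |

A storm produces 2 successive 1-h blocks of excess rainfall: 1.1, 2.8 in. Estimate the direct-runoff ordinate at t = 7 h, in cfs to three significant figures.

Q ≈ 38.4 cfs

By discrete convolution, Q_j = Σ (P_i / 1 in) · U_{j−i}.
At t = 7 h (j=7): Q = (1.1/1)·7.7 + (2.8/1)·10.7 = 38.4 cfs.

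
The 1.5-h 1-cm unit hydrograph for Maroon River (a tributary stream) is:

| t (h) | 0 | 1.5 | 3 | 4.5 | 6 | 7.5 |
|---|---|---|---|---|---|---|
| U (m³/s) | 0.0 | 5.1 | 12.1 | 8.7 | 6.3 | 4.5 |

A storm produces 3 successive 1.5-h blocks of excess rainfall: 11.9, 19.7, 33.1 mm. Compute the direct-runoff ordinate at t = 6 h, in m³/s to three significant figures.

By discrete convolution, Q_j = Σ (P_i / 10 mm) · U_{j−i}.
At t = 6 h (j=4): Q = (11.9/10)·6.3 + (19.7/10)·8.7 + (33.1/10)·12.1 = 64.7 m³/s.

Q ≈ 64.7 m³/s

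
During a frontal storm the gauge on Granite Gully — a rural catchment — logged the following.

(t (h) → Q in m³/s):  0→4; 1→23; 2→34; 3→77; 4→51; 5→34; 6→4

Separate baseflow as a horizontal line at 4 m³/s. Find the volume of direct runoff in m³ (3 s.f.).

Direct-runoff ordinates (Q − Q_b): 0.0, 19.0, 30.0, 73.0, 47.0, 30.0, 0.0 m³/s.
ΣQ_DR = 199.0 m³/s.
With Δt = 1 h = 3600 s, V = ΣQ_DR · Δt = 199.0 × 3600 = 7.16 × 10^5 m³.

V ≈ 7.16 × 10^5 m³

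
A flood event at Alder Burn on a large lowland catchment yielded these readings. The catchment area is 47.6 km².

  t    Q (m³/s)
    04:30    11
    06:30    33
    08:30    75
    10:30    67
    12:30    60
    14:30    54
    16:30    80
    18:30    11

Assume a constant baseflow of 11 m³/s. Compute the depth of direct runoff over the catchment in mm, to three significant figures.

d ≈ 45.8 mm

Direct runoff: 0.0, 22.0, 64.0, 56.0, 49.0, 43.0, 69.0, 0.0 m³/s; ΣQ_DR = 303.0 m³/s.
V = ΣQ_DR · Δt = 303.0 × 7200 s = 2.182 × 10^6 m³.
Over A = 47.6 km², depth = V / A = 45.8 mm.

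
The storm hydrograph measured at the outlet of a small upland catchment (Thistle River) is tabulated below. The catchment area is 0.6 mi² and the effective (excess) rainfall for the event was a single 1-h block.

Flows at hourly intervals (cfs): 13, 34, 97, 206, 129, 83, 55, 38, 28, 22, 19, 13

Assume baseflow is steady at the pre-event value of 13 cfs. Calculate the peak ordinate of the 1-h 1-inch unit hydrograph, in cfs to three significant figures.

Direct runoff: 0.0, 21.0, 84.0, 193.0, 116.0, 70.0, 42.0, 25.0, 15.0, 9.0, 6.0, 0.0 cfs; ΣQ_DR = 581.0 cfs, peak = 193.0 cfs.
Runoff depth d = ΣQ_DR·Δt / A = 581.0 × 3600 / (0.6 mi²) = 1.501 in.
The 1-inch UH is the DRH scaled by (1 in)/d, so U_p = 193.0 × 1/1.501 = 129 cfs.

U_p ≈ 129 cfs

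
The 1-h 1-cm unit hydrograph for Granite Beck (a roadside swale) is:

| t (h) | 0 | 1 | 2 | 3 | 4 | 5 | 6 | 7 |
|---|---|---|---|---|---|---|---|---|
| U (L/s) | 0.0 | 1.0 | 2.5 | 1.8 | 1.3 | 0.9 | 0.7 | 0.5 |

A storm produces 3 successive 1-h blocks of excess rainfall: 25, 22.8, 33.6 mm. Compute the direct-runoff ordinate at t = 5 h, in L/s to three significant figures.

By discrete convolution, Q_j = Σ (P_i / 10 mm) · U_{j−i}.
At t = 5 h (j=5): Q = (25/10)·0.9 + (22.8/10)·1.3 + (33.6/10)·1.8 = 11.3 L/s.

Q ≈ 11.3 L/s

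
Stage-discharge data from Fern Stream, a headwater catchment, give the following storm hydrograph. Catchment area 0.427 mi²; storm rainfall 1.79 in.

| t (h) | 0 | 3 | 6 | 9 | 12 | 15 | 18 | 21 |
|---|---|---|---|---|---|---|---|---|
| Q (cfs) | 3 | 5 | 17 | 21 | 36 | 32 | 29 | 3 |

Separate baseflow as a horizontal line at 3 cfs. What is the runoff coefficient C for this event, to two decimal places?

ΣQ_DR = 122.0 cfs; V = ΣQ_DR·Δt = 1.318 × 10^6 ft³.
Runoff depth d = V / A = 1.328 in.
C = d / P = 1.328 / 1.79 = 0.74.

C ≈ 0.74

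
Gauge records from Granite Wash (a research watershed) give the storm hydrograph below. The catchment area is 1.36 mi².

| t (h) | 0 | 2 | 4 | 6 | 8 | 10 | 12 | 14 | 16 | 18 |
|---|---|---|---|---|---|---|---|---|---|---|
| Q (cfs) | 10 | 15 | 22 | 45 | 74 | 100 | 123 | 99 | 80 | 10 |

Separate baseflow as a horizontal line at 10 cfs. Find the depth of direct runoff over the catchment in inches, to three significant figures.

d ≈ 1.09 in

Direct runoff: 0.0, 5.0, 12.0, 35.0, 64.0, 90.0, 113.0, 89.0, 70.0, 0.0 cfs; ΣQ_DR = 478.0 cfs.
V = ΣQ_DR · Δt = 478.0 × 7200 s = 3.442 × 10^6 ft³.
Over A = 1.36 mi², depth = V / A = 1.09 in.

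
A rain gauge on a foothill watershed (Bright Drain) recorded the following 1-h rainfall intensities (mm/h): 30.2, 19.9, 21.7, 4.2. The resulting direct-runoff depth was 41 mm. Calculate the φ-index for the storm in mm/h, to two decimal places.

Only the 3 blocks with intensity above φ contribute runoff: 30.2, 19.9, 21.7 mm/h.
Σ(I−φ)·Δt = d  ⇒  (30.2+19.9+21.7 − 3φ)·1 = 41
φ = (71.80 − 41/1) / 3 = 10.27 mm/h.

φ ≈ 10.27 mm/h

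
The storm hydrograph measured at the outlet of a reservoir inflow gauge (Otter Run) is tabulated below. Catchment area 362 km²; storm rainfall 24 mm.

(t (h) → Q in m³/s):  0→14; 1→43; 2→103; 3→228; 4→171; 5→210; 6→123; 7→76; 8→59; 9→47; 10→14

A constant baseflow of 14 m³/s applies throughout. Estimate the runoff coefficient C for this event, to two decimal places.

C ≈ 0.39

ΣQ_DR = 934.0 m³/s; V = ΣQ_DR·Δt = 3.362 × 10^6 m³.
Runoff depth d = V / A = 9.288 mm.
C = d / P = 9.288 / 24 = 0.39.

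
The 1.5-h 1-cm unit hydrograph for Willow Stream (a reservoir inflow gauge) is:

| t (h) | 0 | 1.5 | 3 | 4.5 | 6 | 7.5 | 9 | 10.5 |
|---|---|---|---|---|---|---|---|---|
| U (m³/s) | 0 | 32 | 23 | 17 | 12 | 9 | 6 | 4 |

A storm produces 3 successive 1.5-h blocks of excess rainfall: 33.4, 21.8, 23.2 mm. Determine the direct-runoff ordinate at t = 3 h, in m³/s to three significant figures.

Q ≈ 147 m³/s

By discrete convolution, Q_j = Σ (P_i / 10 mm) · U_{j−i}.
At t = 3 h (j=2): Q = (33.4/10)·23 + (21.8/10)·32 + (23.2/10)·0 = 147 m³/s.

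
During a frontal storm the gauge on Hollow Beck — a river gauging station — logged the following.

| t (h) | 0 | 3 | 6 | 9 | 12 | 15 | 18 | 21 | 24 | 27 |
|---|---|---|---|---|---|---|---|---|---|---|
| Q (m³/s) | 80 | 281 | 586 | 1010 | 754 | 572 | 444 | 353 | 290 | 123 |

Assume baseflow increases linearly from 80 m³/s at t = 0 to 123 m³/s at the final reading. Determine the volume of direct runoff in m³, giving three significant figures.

Direct-runoff ordinates (Q − Q_b): 0.00, 196.22, 496.44, 915.67, 654.89, 468.11, 335.33, 239.56, 171.78, 0.00 m³/s.
ΣQ_DR = 3478 m³/s.
With Δt = 3 h = 10800 s, V = ΣQ_DR · Δt = 3478 × 10800 = 3.76 × 10^7 m³.

V ≈ 3.76 × 10^7 m³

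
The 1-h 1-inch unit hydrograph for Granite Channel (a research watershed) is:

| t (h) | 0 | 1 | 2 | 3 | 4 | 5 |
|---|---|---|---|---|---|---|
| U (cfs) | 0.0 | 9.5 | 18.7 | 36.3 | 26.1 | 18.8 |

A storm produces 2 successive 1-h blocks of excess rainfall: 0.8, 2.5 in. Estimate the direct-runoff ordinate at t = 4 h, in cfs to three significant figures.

By discrete convolution, Q_j = Σ (P_i / 1 in) · U_{j−i}.
At t = 4 h (j=4): Q = (0.8/1)·26.1 + (2.5/1)·36.3 = 112 cfs.

Q ≈ 112 cfs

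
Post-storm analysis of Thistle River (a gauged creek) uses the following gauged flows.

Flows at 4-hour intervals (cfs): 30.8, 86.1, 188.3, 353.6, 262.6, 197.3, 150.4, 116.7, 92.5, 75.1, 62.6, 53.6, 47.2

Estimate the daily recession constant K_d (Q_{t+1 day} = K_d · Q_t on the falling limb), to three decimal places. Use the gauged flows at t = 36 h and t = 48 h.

K_d ≈ 0.395

Between t = 36 h and t = 48 h the flow falls from 75.1 to 47.2 cfs over 3×4 h = 12 h.
Per-interval ratio K = (47.2/75.1)^(1/3) = 0.8566; K_d = K^(24/4) = 0.395.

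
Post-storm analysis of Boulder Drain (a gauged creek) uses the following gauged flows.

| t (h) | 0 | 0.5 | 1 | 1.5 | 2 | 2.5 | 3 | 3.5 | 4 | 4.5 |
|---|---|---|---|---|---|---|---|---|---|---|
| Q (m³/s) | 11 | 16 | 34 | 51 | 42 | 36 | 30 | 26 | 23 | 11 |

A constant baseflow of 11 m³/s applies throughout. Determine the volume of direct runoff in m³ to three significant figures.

Direct-runoff ordinates (Q − Q_b): 0.0, 5.0, 23.0, 40.0, 31.0, 25.0, 19.0, 15.0, 12.0, 0.0 m³/s.
ΣQ_DR = 170.0 m³/s.
With Δt = 0.5 h = 1800 s, V = ΣQ_DR · Δt = 170.0 × 1800 = 3.06 × 10^5 m³.

V ≈ 3.06 × 10^5 m³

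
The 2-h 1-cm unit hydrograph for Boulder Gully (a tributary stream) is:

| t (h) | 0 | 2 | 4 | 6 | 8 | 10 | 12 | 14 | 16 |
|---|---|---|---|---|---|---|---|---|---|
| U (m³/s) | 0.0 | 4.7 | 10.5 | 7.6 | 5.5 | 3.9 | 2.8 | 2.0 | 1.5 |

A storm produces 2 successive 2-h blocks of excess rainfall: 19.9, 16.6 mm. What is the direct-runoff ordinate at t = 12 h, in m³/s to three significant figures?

By discrete convolution, Q_j = Σ (P_i / 10 mm) · U_{j−i}.
At t = 12 h (j=6): Q = (19.9/10)·2.8 + (16.6/10)·3.9 = 12.0 m³/s.

Q ≈ 12.0 m³/s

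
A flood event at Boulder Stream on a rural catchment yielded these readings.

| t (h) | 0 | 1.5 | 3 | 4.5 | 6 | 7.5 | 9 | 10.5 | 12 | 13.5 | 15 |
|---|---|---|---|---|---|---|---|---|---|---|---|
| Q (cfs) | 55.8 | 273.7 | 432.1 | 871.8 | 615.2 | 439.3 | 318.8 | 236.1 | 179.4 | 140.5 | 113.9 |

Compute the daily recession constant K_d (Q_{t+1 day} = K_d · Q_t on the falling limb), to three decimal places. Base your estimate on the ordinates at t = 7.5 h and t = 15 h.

K_d ≈ 0.013

Between t = 7.5 h and t = 15 h the flow falls from 439.3 to 113.9 cfs over 5×1.5 h = 7.5 h.
Per-interval ratio K = (113.9/439.3)^(1/5) = 0.7634; K_d = K^(24/1.5) = 0.013.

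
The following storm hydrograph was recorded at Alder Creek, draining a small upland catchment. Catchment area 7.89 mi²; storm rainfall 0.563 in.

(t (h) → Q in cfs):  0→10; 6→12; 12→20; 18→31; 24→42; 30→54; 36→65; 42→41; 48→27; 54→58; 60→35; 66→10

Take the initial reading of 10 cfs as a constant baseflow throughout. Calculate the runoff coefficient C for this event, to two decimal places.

ΣQ_DR = 285.0 cfs; V = ΣQ_DR·Δt = 6.156 × 10^6 ft³.
Runoff depth d = V / A = 0.3358 in.
C = d / P = 0.3358 / 0.563 = 0.60.

C ≈ 0.60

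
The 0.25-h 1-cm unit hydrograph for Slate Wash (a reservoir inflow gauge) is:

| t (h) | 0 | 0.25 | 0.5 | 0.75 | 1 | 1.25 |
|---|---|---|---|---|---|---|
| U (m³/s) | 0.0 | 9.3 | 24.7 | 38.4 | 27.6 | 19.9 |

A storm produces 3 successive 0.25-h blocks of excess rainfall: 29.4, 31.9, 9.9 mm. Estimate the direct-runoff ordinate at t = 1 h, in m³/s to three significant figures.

By discrete convolution, Q_j = Σ (P_i / 10 mm) · U_{j−i}.
At t = 1 h (j=4): Q = (29.4/10)·27.6 + (31.9/10)·38.4 + (9.9/10)·24.7 = 228 m³/s.

Q ≈ 228 m³/s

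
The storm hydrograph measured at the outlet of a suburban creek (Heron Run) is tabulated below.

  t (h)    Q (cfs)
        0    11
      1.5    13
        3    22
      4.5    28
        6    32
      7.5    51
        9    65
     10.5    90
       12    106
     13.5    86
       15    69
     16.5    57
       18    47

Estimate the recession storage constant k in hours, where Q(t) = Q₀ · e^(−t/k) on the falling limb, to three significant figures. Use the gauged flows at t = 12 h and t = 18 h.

On the falling limb, Q drops from 106 to 47 cfs between t = 12 h and t = 18 h (Δt = 6 h).
k = −Δt / ln(Q₂/Q₁) = −6 / ln(47/106) = 7.38 h.

k ≈ 7.38 h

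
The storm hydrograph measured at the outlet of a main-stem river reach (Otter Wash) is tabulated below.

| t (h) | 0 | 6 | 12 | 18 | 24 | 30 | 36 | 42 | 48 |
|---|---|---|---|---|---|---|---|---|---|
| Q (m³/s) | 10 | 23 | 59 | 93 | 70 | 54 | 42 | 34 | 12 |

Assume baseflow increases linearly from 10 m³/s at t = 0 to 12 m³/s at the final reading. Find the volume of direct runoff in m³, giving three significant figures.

V ≈ 6.44 × 10^6 m³

Direct-runoff ordinates (Q − Q_b): 0.00, 12.75, 48.50, 82.25, 59.00, 42.75, 30.50, 22.25, 0.00 m³/s.
ΣQ_DR = 298.0 m³/s.
With Δt = 6 h = 21600 s, V = ΣQ_DR · Δt = 298.0 × 21600 = 6.44 × 10^6 m³.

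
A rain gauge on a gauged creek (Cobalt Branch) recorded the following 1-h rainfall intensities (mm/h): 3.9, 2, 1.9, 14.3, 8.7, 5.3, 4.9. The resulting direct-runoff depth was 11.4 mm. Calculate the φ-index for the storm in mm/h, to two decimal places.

Only the 2 blocks with intensity above φ contribute runoff: 14.3, 8.7 mm/h.
Σ(I−φ)·Δt = d  ⇒  (14.3+8.7 − 2φ)·1 = 11.4
φ = (23.00 − 11.4/1) / 2 = 5.80 mm/h.

φ ≈ 5.80 mm/h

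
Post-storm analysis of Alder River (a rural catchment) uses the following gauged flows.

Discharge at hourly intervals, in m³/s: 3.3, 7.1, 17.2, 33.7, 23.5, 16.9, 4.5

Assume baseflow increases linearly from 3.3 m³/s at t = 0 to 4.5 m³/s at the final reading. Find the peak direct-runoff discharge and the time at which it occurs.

Q_p = 29.80 m³/s at t = 3 h

Subtracting baseflow gives direct-runoff ordinates: 0.00, 3.60, 13.50, 29.80, 19.40, 12.60, 0.00 m³/s.
The maximum is 29.80 m³/s, occurring at the reading for t = 3 h.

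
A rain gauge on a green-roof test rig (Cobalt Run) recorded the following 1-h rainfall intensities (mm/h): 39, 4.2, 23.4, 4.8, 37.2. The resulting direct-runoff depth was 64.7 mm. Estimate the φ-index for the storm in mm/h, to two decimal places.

Only the 3 blocks with intensity above φ contribute runoff: 39, 23.4, 37.2 mm/h.
Σ(I−φ)·Δt = d  ⇒  (39+23.4+37.2 − 3φ)·1 = 64.7
φ = (99.60 − 64.7/1) / 3 = 11.63 mm/h.

φ ≈ 11.63 mm/h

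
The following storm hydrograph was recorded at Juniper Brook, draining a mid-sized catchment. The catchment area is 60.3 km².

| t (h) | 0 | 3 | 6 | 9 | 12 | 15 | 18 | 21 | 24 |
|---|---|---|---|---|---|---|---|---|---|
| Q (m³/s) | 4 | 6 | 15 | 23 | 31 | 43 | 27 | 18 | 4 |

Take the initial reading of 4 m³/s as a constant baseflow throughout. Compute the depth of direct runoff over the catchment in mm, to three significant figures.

d ≈ 24.2 mm

Direct runoff: 0.0, 2.0, 11.0, 19.0, 27.0, 39.0, 23.0, 14.0, 0.0 m³/s; ΣQ_DR = 135.0 m³/s.
V = ΣQ_DR · Δt = 135.0 × 10800 s = 1.458 × 10^6 m³.
Over A = 60.3 km², depth = V / A = 24.2 mm.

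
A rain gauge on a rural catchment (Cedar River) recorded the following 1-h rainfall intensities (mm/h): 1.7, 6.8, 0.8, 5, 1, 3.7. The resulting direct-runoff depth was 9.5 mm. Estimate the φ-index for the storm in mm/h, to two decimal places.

φ ≈ 2.00 mm/h

Only the 3 blocks with intensity above φ contribute runoff: 6.8, 5, 3.7 mm/h.
Σ(I−φ)·Δt = d  ⇒  (6.8+5+3.7 − 3φ)·1 = 9.5
φ = (15.50 − 9.5/1) / 3 = 2.00 mm/h.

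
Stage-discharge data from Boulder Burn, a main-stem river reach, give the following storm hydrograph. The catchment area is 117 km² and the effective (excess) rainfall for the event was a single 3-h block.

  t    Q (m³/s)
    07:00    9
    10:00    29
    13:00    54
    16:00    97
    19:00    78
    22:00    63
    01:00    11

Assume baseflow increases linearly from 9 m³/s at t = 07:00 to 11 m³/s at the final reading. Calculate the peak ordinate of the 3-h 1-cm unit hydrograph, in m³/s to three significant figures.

Direct runoff: 0.00, 19.67, 44.33, 87.00, 67.67, 52.33, 0.00 m³/s; ΣQ_DR = 271.0 m³/s, peak = 87.00 m³/s.
Runoff depth d = ΣQ_DR·Δt / A = 271.0 × 10800 / (117 km²) = 25.02 mm.
The 1-cm UH is the DRH scaled by (10 mm)/d, so U_p = 87.00 × 10/25.02 = 34.8 m³/s.

U_p ≈ 34.8 m³/s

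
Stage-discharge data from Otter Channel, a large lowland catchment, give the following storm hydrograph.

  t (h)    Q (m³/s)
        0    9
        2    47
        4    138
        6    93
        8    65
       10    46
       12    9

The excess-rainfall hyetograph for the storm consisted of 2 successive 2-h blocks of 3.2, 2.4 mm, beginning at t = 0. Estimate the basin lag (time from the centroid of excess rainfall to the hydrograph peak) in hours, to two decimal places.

Centroid of excess rainfall: t_c = Σ P_i·t̄_i / ΣP_i = 1.8571 h (block centres at 1, 3 h).
Hydrograph peak occurs at t = 4 h, so basin lag t_L = 4 − 1.8571 = 2.14 h.

t_L ≈ 2.14 h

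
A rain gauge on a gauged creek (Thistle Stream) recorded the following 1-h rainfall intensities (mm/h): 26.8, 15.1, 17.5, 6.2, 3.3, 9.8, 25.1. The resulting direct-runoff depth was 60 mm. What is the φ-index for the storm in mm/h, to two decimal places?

Only the 5 blocks with intensity above φ contribute runoff: 26.8, 15.1, 17.5, 9.8, 25.1 mm/h.
Σ(I−φ)·Δt = d  ⇒  (26.8+15.1+17.5+9.8+25.1 − 5φ)·1 = 60
φ = (94.30 − 60/1) / 5 = 6.86 mm/h.

φ ≈ 6.86 mm/h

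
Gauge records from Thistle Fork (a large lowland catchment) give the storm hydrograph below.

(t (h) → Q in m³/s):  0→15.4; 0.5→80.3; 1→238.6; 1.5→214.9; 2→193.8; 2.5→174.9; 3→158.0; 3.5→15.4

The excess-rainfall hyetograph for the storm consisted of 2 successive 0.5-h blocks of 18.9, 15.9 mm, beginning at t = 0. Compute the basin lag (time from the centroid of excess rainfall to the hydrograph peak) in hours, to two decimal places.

t_L ≈ 0.52 h

Centroid of excess rainfall: t_c = Σ P_i·t̄_i / ΣP_i = 0.4784 h (block centres at 0.25, 0.75 h).
Hydrograph peak occurs at t = 1 h, so basin lag t_L = 1 − 0.4784 = 0.52 h.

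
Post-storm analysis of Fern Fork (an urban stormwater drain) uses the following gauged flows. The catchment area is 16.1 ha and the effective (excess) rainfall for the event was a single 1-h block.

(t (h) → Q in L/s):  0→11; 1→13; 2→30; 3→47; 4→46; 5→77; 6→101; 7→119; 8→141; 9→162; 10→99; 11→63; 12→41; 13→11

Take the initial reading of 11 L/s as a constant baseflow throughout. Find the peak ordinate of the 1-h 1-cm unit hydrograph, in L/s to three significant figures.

U_p ≈ 83.7 L/s

Direct runoff: 0.0, 2.0, 19.0, 36.0, 35.0, 66.0, 90.0, 108.0, 130.0, 151.0, 88.0, 52.0, 30.0, 0.0 L/s; ΣQ_DR = 807.0 L/s, peak = 151.0 L/s.
Runoff depth d = ΣQ_DR·Δt / A = 807.0 × 3600 / (16.1 ha) = 18.04 mm.
The 1-cm UH is the DRH scaled by (10 mm)/d, so U_p = 151.0 × 10/18.04 = 83.7 L/s.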